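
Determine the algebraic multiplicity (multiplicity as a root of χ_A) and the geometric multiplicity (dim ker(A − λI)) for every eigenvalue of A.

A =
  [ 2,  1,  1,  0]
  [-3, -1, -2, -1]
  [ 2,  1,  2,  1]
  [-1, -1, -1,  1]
λ = 1: alg = 4, geom = 2

Step 1 — factor the characteristic polynomial to read off the algebraic multiplicities:
  χ_A(x) = (x - 1)^4

Step 2 — compute geometric multiplicities via the rank-nullity identity g(λ) = n − rank(A − λI):
  rank(A − (1)·I) = 2, so dim ker(A − (1)·I) = n − 2 = 2

Summary:
  λ = 1: algebraic multiplicity = 4, geometric multiplicity = 2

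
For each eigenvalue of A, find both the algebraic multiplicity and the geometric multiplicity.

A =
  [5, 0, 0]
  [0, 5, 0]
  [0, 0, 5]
λ = 5: alg = 3, geom = 3

Step 1 — factor the characteristic polynomial to read off the algebraic multiplicities:
  χ_A(x) = (x - 5)^3

Step 2 — compute geometric multiplicities via the rank-nullity identity g(λ) = n − rank(A − λI):
  rank(A − (5)·I) = 0, so dim ker(A − (5)·I) = n − 0 = 3

Summary:
  λ = 5: algebraic multiplicity = 3, geometric multiplicity = 3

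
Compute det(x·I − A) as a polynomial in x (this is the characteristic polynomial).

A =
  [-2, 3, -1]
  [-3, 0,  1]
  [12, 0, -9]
x^3 + 11*x^2 + 39*x + 45

Expanding det(x·I − A) (e.g. by cofactor expansion or by noting that A is similar to its Jordan form J, which has the same characteristic polynomial as A) gives
  χ_A(x) = x^3 + 11*x^2 + 39*x + 45
which factors as (x + 3)^2*(x + 5). The eigenvalues (with algebraic multiplicities) are λ = -5 with multiplicity 1, λ = -3 with multiplicity 2.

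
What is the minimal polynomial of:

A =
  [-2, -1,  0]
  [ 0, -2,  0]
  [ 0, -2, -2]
x^2 + 4*x + 4

The characteristic polynomial is χ_A(x) = (x + 2)^3, so the eigenvalues are known. The minimal polynomial is
  m_A(x) = Π_λ (x − λ)^{k_λ}
where k_λ is the size of the *largest* Jordan block for λ (equivalently, the smallest k with (A − λI)^k v = 0 for every generalised eigenvector v of λ).

  λ = -2: largest Jordan block has size 2, contributing (x + 2)^2

So m_A(x) = (x + 2)^2 = x^2 + 4*x + 4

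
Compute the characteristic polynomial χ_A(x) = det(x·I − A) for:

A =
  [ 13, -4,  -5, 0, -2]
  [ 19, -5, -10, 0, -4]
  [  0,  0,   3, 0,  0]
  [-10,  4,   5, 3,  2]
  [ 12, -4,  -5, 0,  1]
x^5 - 15*x^4 + 90*x^3 - 270*x^2 + 405*x - 243

Expanding det(x·I − A) (e.g. by cofactor expansion or by noting that A is similar to its Jordan form J, which has the same characteristic polynomial as A) gives
  χ_A(x) = x^5 - 15*x^4 + 90*x^3 - 270*x^2 + 405*x - 243
which factors as (x - 3)^5. The eigenvalues (with algebraic multiplicities) are λ = 3 with multiplicity 5.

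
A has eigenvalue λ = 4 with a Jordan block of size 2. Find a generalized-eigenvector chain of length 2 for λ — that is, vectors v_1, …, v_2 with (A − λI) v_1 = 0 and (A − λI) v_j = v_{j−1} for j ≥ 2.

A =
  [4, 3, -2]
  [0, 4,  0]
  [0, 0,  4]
A Jordan chain for λ = 4 of length 2:
v_1 = (3, 0, 0)ᵀ
v_2 = (0, 1, 0)ᵀ

Let N = A − (4)·I. We want v_2 with N^2 v_2 = 0 but N^1 v_2 ≠ 0; then v_{j-1} := N · v_j for j = 2, …, 2.

Pick v_2 = (0, 1, 0)ᵀ.
Then v_1 = N · v_2 = (3, 0, 0)ᵀ.

Sanity check: (A − (4)·I) v_1 = (0, 0, 0)ᵀ = 0. ✓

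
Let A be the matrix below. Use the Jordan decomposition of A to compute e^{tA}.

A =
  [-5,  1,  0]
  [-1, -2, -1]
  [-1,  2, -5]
e^{tA} =
  [-t*exp(-4*t) + exp(-4*t), t^2*exp(-4*t)/2 + t*exp(-4*t), -t^2*exp(-4*t)/2]
  [-t*exp(-4*t), t^2*exp(-4*t)/2 + 2*t*exp(-4*t) + exp(-4*t), -t^2*exp(-4*t)/2 - t*exp(-4*t)]
  [-t*exp(-4*t), t^2*exp(-4*t)/2 + 2*t*exp(-4*t), -t^2*exp(-4*t)/2 - t*exp(-4*t) + exp(-4*t)]

Strategy: write A = P · J · P⁻¹ where J is a Jordan canonical form, so e^{tA} = P · e^{tJ} · P⁻¹, and e^{tJ} can be computed block-by-block.

A has Jordan form
J =
  [-4,  1,  0]
  [ 0, -4,  1]
  [ 0,  0, -4]
(up to reordering of blocks).

Per-block formulas:
  For a 3×3 Jordan block J_3(-4): exp(t · J_3(-4)) = e^(-4t)·(I + t·N + (t^2/2)·N^2), where N is the 3×3 nilpotent shift.

After assembling e^{tJ} and conjugating by P, we get:

e^{tA} =
  [-t*exp(-4*t) + exp(-4*t), t^2*exp(-4*t)/2 + t*exp(-4*t), -t^2*exp(-4*t)/2]
  [-t*exp(-4*t), t^2*exp(-4*t)/2 + 2*t*exp(-4*t) + exp(-4*t), -t^2*exp(-4*t)/2 - t*exp(-4*t)]
  [-t*exp(-4*t), t^2*exp(-4*t)/2 + 2*t*exp(-4*t), -t^2*exp(-4*t)/2 - t*exp(-4*t) + exp(-4*t)]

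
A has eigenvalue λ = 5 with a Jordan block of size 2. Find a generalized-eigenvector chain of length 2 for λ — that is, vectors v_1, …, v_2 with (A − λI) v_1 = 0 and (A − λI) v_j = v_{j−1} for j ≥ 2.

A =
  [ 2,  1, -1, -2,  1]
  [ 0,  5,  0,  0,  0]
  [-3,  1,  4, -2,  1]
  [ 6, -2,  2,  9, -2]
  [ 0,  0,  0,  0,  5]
A Jordan chain for λ = 5 of length 2:
v_1 = (-3, 0, -3, 6, 0)ᵀ
v_2 = (1, 0, 0, 0, 0)ᵀ

Let N = A − (5)·I. We want v_2 with N^2 v_2 = 0 but N^1 v_2 ≠ 0; then v_{j-1} := N · v_j for j = 2, …, 2.

Pick v_2 = (1, 0, 0, 0, 0)ᵀ.
Then v_1 = N · v_2 = (-3, 0, -3, 6, 0)ᵀ.

Sanity check: (A − (5)·I) v_1 = (0, 0, 0, 0, 0)ᵀ = 0. ✓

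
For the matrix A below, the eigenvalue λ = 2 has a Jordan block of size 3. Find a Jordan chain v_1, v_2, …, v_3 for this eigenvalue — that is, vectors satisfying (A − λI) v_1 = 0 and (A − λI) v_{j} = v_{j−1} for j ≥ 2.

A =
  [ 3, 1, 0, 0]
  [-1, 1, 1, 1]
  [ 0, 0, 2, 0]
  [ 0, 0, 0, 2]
A Jordan chain for λ = 2 of length 3:
v_1 = (1, -1, 0, 0)ᵀ
v_2 = (0, 1, 0, 0)ᵀ
v_3 = (0, 0, 1, 0)ᵀ

Let N = A − (2)·I. We want v_3 with N^3 v_3 = 0 but N^2 v_3 ≠ 0; then v_{j-1} := N · v_j for j = 3, …, 2.

Pick v_3 = (0, 0, 1, 0)ᵀ.
Then v_2 = N · v_3 = (0, 1, 0, 0)ᵀ.
Then v_1 = N · v_2 = (1, -1, 0, 0)ᵀ.

Sanity check: (A − (2)·I) v_1 = (0, 0, 0, 0)ᵀ = 0. ✓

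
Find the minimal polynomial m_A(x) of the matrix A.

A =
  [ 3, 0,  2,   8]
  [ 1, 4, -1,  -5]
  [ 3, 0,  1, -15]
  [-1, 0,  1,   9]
x^3 - 13*x^2 + 56*x - 80

The characteristic polynomial is χ_A(x) = (x - 5)*(x - 4)^3, so the eigenvalues are known. The minimal polynomial is
  m_A(x) = Π_λ (x − λ)^{k_λ}
where k_λ is the size of the *largest* Jordan block for λ (equivalently, the smallest k with (A − λI)^k v = 0 for every generalised eigenvector v of λ).

  λ = 4: largest Jordan block has size 2, contributing (x − 4)^2
  λ = 5: largest Jordan block has size 1, contributing (x − 5)

So m_A(x) = (x - 5)*(x - 4)^2 = x^3 - 13*x^2 + 56*x - 80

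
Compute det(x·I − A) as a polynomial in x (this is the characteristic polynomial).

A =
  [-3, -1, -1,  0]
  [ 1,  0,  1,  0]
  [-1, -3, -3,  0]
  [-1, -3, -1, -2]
x^4 + 8*x^3 + 24*x^2 + 32*x + 16

Expanding det(x·I − A) (e.g. by cofactor expansion or by noting that A is similar to its Jordan form J, which has the same characteristic polynomial as A) gives
  χ_A(x) = x^4 + 8*x^3 + 24*x^2 + 32*x + 16
which factors as (x + 2)^4. The eigenvalues (with algebraic multiplicities) are λ = -2 with multiplicity 4.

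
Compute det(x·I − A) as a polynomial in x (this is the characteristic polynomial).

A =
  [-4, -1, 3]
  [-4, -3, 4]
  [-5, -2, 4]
x^3 + 3*x^2 + 3*x + 1

Expanding det(x·I − A) (e.g. by cofactor expansion or by noting that A is similar to its Jordan form J, which has the same characteristic polynomial as A) gives
  χ_A(x) = x^3 + 3*x^2 + 3*x + 1
which factors as (x + 1)^3. The eigenvalues (with algebraic multiplicities) are λ = -1 with multiplicity 3.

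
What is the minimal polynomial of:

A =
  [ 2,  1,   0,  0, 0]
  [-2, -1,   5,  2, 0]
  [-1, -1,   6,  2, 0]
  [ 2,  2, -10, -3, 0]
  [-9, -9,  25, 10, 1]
x^3 - 3*x^2 + 3*x - 1

The characteristic polynomial is χ_A(x) = (x - 1)^5, so the eigenvalues are known. The minimal polynomial is
  m_A(x) = Π_λ (x − λ)^{k_λ}
where k_λ is the size of the *largest* Jordan block for λ (equivalently, the smallest k with (A − λI)^k v = 0 for every generalised eigenvector v of λ).

  λ = 1: largest Jordan block has size 3, contributing (x − 1)^3

So m_A(x) = (x - 1)^3 = x^3 - 3*x^2 + 3*x - 1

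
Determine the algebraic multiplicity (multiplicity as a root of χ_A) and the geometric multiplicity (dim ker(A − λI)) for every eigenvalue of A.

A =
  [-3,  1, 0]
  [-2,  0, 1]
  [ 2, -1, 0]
λ = -1: alg = 3, geom = 1

Step 1 — factor the characteristic polynomial to read off the algebraic multiplicities:
  χ_A(x) = (x + 1)^3

Step 2 — compute geometric multiplicities via the rank-nullity identity g(λ) = n − rank(A − λI):
  rank(A − (-1)·I) = 2, so dim ker(A − (-1)·I) = n − 2 = 1

Summary:
  λ = -1: algebraic multiplicity = 3, geometric multiplicity = 1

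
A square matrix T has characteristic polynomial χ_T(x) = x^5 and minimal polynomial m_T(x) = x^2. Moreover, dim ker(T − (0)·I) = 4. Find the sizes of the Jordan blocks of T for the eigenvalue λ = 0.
Block sizes for λ = 0: [2, 1, 1, 1]

Step 1 — from the characteristic polynomial, algebraic multiplicity of λ = 0 is 5. From dim ker(T − (0)·I) = 4, there are exactly 4 Jordan blocks for λ = 0.
Step 2 — from the minimal polynomial, the factor (x − 0)^2 tells us the largest block for λ = 0 has size 2.
Step 3 — with total size 5, 4 blocks, and largest block 2, the block sizes (in nonincreasing order) are [2, 1, 1, 1].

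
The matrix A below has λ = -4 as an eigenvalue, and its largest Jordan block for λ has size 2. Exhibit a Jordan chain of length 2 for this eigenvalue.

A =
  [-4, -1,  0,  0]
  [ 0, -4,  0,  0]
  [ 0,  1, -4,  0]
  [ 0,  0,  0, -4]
A Jordan chain for λ = -4 of length 2:
v_1 = (-1, 0, 1, 0)ᵀ
v_2 = (0, 1, 0, 0)ᵀ

Let N = A − (-4)·I. We want v_2 with N^2 v_2 = 0 but N^1 v_2 ≠ 0; then v_{j-1} := N · v_j for j = 2, …, 2.

Pick v_2 = (0, 1, 0, 0)ᵀ.
Then v_1 = N · v_2 = (-1, 0, 1, 0)ᵀ.

Sanity check: (A − (-4)·I) v_1 = (0, 0, 0, 0)ᵀ = 0. ✓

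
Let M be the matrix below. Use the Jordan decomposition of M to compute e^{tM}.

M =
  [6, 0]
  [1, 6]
e^{tM} =
  [exp(6*t), 0]
  [t*exp(6*t), exp(6*t)]

Strategy: write M = P · J · P⁻¹ where J is a Jordan canonical form, so e^{tM} = P · e^{tJ} · P⁻¹, and e^{tJ} can be computed block-by-block.

M has Jordan form
J =
  [6, 1]
  [0, 6]
(up to reordering of blocks).

Per-block formulas:
  For a 2×2 Jordan block J_2(6): exp(t · J_2(6)) = e^(6t)·(I + t·N), where N is the 2×2 nilpotent shift.

After assembling e^{tJ} and conjugating by P, we get:

e^{tM} =
  [exp(6*t), 0]
  [t*exp(6*t), exp(6*t)]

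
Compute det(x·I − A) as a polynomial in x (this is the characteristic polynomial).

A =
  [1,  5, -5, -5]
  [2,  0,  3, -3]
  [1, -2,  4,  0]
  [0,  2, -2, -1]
x^4 - 4*x^3 + 6*x^2 - 4*x + 1

Expanding det(x·I − A) (e.g. by cofactor expansion or by noting that A is similar to its Jordan form J, which has the same characteristic polynomial as A) gives
  χ_A(x) = x^4 - 4*x^3 + 6*x^2 - 4*x + 1
which factors as (x - 1)^4. The eigenvalues (with algebraic multiplicities) are λ = 1 with multiplicity 4.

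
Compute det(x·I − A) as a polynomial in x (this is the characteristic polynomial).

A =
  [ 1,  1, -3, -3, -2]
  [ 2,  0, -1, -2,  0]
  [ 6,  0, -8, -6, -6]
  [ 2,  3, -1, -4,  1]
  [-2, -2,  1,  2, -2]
x^5 + 13*x^4 + 64*x^3 + 152*x^2 + 176*x + 80

Expanding det(x·I − A) (e.g. by cofactor expansion or by noting that A is similar to its Jordan form J, which has the same characteristic polynomial as A) gives
  χ_A(x) = x^5 + 13*x^4 + 64*x^3 + 152*x^2 + 176*x + 80
which factors as (x + 2)^4*(x + 5). The eigenvalues (with algebraic multiplicities) are λ = -5 with multiplicity 1, λ = -2 with multiplicity 4.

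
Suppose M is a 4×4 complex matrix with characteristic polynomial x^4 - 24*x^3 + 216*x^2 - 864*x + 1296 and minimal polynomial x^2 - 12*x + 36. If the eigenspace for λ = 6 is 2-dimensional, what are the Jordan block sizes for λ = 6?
Block sizes for λ = 6: [2, 2]

Step 1 — from the characteristic polynomial, algebraic multiplicity of λ = 6 is 4. From dim ker(M − (6)·I) = 2, there are exactly 2 Jordan blocks for λ = 6.
Step 2 — from the minimal polynomial, the factor (x − 6)^2 tells us the largest block for λ = 6 has size 2.
Step 3 — with total size 4, 2 blocks, and largest block 2, the block sizes (in nonincreasing order) are [2, 2].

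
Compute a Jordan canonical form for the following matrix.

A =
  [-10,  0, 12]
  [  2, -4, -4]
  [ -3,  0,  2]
J_2(-4) ⊕ J_1(-4)

The characteristic polynomial is
  det(x·I − A) = x^3 + 12*x^2 + 48*x + 64 = (x + 4)^3

Eigenvalues and multiplicities (the geometric multiplicity of λ is n − rank(A − λI), which equals the number of Jordan blocks for λ):
  λ = -4: algebraic multiplicity = 3, geometric multiplicity = 2

Determining the block sizes for each eigenvalue:
  λ = -4: 2 blocks summing to 3 forces exactly one block of size 2 and the rest size 1 → block sizes [2, 1]

Assembling the blocks gives a Jordan form
J =
  [-4,  1,  0]
  [ 0, -4,  0]
  [ 0,  0, -4]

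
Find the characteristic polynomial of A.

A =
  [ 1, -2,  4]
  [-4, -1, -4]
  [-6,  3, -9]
x^3 + 9*x^2 + 27*x + 27

Expanding det(x·I − A) (e.g. by cofactor expansion or by noting that A is similar to its Jordan form J, which has the same characteristic polynomial as A) gives
  χ_A(x) = x^3 + 9*x^2 + 27*x + 27
which factors as (x + 3)^3. The eigenvalues (with algebraic multiplicities) are λ = -3 with multiplicity 3.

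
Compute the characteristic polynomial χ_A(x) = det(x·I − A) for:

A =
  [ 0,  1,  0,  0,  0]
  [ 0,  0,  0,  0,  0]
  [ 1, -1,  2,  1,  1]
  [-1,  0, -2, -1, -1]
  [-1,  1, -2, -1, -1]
x^5

Expanding det(x·I − A) (e.g. by cofactor expansion or by noting that A is similar to its Jordan form J, which has the same characteristic polynomial as A) gives
  χ_A(x) = x^5
which factors as x^5. The eigenvalues (with algebraic multiplicities) are λ = 0 with multiplicity 5.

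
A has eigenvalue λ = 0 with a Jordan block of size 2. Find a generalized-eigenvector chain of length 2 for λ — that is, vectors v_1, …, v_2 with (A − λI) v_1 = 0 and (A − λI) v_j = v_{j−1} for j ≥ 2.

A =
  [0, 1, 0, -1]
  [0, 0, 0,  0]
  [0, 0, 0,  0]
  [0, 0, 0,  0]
A Jordan chain for λ = 0 of length 2:
v_1 = (1, 0, 0, 0)ᵀ
v_2 = (0, 1, 0, 0)ᵀ

Let N = A − (0)·I. We want v_2 with N^2 v_2 = 0 but N^1 v_2 ≠ 0; then v_{j-1} := N · v_j for j = 2, …, 2.

Pick v_2 = (0, 1, 0, 0)ᵀ.
Then v_1 = N · v_2 = (1, 0, 0, 0)ᵀ.

Sanity check: (A − (0)·I) v_1 = (0, 0, 0, 0)ᵀ = 0. ✓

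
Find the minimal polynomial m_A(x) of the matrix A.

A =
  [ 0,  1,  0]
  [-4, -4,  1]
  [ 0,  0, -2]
x^3 + 6*x^2 + 12*x + 8

The characteristic polynomial is χ_A(x) = (x + 2)^3, so the eigenvalues are known. The minimal polynomial is
  m_A(x) = Π_λ (x − λ)^{k_λ}
where k_λ is the size of the *largest* Jordan block for λ (equivalently, the smallest k with (A − λI)^k v = 0 for every generalised eigenvector v of λ).

  λ = -2: largest Jordan block has size 3, contributing (x + 2)^3

So m_A(x) = (x + 2)^3 = x^3 + 6*x^2 + 12*x + 8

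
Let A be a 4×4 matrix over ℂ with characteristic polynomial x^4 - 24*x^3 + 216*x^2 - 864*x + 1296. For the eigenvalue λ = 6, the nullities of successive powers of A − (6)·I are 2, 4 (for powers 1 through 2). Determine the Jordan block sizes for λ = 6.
Block sizes for λ = 6: [2, 2]

From the dimensions of kernels of powers, the number of Jordan blocks of size at least j is d_j − d_{j−1} where d_j = dim ker(N^j) (with d_0 = 0). Computing the differences gives [2, 2].
The number of blocks of size exactly k is (#blocks of size ≥ k) − (#blocks of size ≥ k + 1), so the partition is: 2 block(s) of size 2.
In nonincreasing order the block sizes are [2, 2].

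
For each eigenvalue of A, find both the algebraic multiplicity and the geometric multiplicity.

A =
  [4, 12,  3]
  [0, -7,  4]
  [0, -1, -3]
λ = -5: alg = 2, geom = 1; λ = 4: alg = 1, geom = 1

Step 1 — factor the characteristic polynomial to read off the algebraic multiplicities:
  χ_A(x) = (x - 4)*(x + 5)^2

Step 2 — compute geometric multiplicities via the rank-nullity identity g(λ) = n − rank(A − λI):
  rank(A − (-5)·I) = 2, so dim ker(A − (-5)·I) = n − 2 = 1
  rank(A − (4)·I) = 2, so dim ker(A − (4)·I) = n − 2 = 1

Summary:
  λ = -5: algebraic multiplicity = 2, geometric multiplicity = 1
  λ = 4: algebraic multiplicity = 1, geometric multiplicity = 1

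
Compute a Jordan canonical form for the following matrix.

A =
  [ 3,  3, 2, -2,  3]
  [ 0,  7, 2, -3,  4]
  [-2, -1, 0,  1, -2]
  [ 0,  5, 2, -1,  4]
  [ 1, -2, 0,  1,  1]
J_2(2) ⊕ J_2(2) ⊕ J_1(2)

The characteristic polynomial is
  det(x·I − A) = x^5 - 10*x^4 + 40*x^3 - 80*x^2 + 80*x - 32 = (x - 2)^5

Eigenvalues and multiplicities (the geometric multiplicity of λ is n − rank(A − λI), which equals the number of Jordan blocks for λ):
  λ = 2: algebraic multiplicity = 5, geometric multiplicity = 3

Determining the block sizes for each eigenvalue:
  λ = 2: with am = 5 and gm = 3, the partition is not yet determined (e.g. several partitions of 5 into 3 parts exist). Let N = A − (2)·I. Computing rank(N^1) = 2, rank(N^2) = 0; the number of blocks of size ≥ j is rank(N^{j−1}) − rank(N^j), giving [3, 2]. So we have 2 block(s) of size 2, 1 block(s) of size 1 → block sizes [2, 2, 1]

Assembling the blocks gives a Jordan form
J =
  [2, 1, 0, 0, 0]
  [0, 2, 0, 0, 0]
  [0, 0, 2, 1, 0]
  [0, 0, 0, 2, 0]
  [0, 0, 0, 0, 2]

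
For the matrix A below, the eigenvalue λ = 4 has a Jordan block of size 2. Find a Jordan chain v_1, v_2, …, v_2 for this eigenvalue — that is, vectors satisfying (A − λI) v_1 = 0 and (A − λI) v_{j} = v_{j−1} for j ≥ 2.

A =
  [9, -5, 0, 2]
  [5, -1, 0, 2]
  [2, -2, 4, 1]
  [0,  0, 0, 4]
A Jordan chain for λ = 4 of length 2:
v_1 = (5, 5, 2, 0)ᵀ
v_2 = (1, 0, 0, 0)ᵀ

Let N = A − (4)·I. We want v_2 with N^2 v_2 = 0 but N^1 v_2 ≠ 0; then v_{j-1} := N · v_j for j = 2, …, 2.

Pick v_2 = (1, 0, 0, 0)ᵀ.
Then v_1 = N · v_2 = (5, 5, 2, 0)ᵀ.

Sanity check: (A − (4)·I) v_1 = (0, 0, 0, 0)ᵀ = 0. ✓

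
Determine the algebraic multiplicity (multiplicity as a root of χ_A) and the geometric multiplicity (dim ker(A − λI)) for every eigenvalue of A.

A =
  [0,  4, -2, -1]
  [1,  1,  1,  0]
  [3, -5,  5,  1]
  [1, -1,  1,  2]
λ = 2: alg = 4, geom = 2

Step 1 — factor the characteristic polynomial to read off the algebraic multiplicities:
  χ_A(x) = (x - 2)^4

Step 2 — compute geometric multiplicities via the rank-nullity identity g(λ) = n − rank(A − λI):
  rank(A − (2)·I) = 2, so dim ker(A − (2)·I) = n − 2 = 2

Summary:
  λ = 2: algebraic multiplicity = 4, geometric multiplicity = 2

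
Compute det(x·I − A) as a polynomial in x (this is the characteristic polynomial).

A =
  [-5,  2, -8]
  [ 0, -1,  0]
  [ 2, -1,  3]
x^3 + 3*x^2 + 3*x + 1

Expanding det(x·I − A) (e.g. by cofactor expansion or by noting that A is similar to its Jordan form J, which has the same characteristic polynomial as A) gives
  χ_A(x) = x^3 + 3*x^2 + 3*x + 1
which factors as (x + 1)^3. The eigenvalues (with algebraic multiplicities) are λ = -1 with multiplicity 3.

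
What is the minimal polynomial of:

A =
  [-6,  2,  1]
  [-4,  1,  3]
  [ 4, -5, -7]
x^3 + 12*x^2 + 48*x + 64

The characteristic polynomial is χ_A(x) = (x + 4)^3, so the eigenvalues are known. The minimal polynomial is
  m_A(x) = Π_λ (x − λ)^{k_λ}
where k_λ is the size of the *largest* Jordan block for λ (equivalently, the smallest k with (A − λI)^k v = 0 for every generalised eigenvector v of λ).

  λ = -4: largest Jordan block has size 3, contributing (x + 4)^3

So m_A(x) = (x + 4)^3 = x^3 + 12*x^2 + 48*x + 64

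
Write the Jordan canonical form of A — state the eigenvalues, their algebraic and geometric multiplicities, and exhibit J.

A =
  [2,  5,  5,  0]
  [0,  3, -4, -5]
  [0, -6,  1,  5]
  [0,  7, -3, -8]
J_2(-3) ⊕ J_1(2) ⊕ J_1(2)

The characteristic polynomial is
  det(x·I − A) = x^4 + 2*x^3 - 11*x^2 - 12*x + 36 = (x - 2)^2*(x + 3)^2

Eigenvalues and multiplicities (the geometric multiplicity of λ is n − rank(A − λI), which equals the number of Jordan blocks for λ):
  λ = -3: algebraic multiplicity = 2, geometric multiplicity = 1
  λ = 2: algebraic multiplicity = 2, geometric multiplicity = 2

Determining the block sizes for each eigenvalue:
  λ = -3: one block (gm = 1), so the single block has size am = 2 → block sizes [2]
  λ = 2: gm = am = 2, so every block has size 1 → block sizes [1, 1]

Assembling the blocks gives a Jordan form
J =
  [-3,  1, 0, 0]
  [ 0, -3, 0, 0]
  [ 0,  0, 2, 0]
  [ 0,  0, 0, 2]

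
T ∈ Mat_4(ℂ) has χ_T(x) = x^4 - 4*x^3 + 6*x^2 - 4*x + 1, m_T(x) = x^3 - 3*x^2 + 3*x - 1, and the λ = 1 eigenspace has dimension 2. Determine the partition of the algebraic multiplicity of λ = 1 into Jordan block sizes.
Block sizes for λ = 1: [3, 1]

Step 1 — from the characteristic polynomial, algebraic multiplicity of λ = 1 is 4. From dim ker(T − (1)·I) = 2, there are exactly 2 Jordan blocks for λ = 1.
Step 2 — from the minimal polynomial, the factor (x − 1)^3 tells us the largest block for λ = 1 has size 3.
Step 3 — with total size 4, 2 blocks, and largest block 3, the block sizes (in nonincreasing order) are [3, 1].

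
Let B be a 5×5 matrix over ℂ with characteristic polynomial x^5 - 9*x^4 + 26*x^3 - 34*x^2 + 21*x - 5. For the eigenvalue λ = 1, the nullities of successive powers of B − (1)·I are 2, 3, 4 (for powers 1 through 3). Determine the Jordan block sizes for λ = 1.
Block sizes for λ = 1: [3, 1]

From the dimensions of kernels of powers, the number of Jordan blocks of size at least j is d_j − d_{j−1} where d_j = dim ker(N^j) (with d_0 = 0). Computing the differences gives [2, 1, 1].
The number of blocks of size exactly k is (#blocks of size ≥ k) − (#blocks of size ≥ k + 1), so the partition is: 1 block(s) of size 1, 1 block(s) of size 3.
In nonincreasing order the block sizes are [3, 1].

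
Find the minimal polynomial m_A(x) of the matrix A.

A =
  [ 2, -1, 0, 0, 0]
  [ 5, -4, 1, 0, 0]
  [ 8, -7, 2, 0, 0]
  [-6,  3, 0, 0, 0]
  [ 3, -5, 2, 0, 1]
x^4 - x^3

The characteristic polynomial is χ_A(x) = x^4*(x - 1), so the eigenvalues are known. The minimal polynomial is
  m_A(x) = Π_λ (x − λ)^{k_λ}
where k_λ is the size of the *largest* Jordan block for λ (equivalently, the smallest k with (A − λI)^k v = 0 for every generalised eigenvector v of λ).

  λ = 0: largest Jordan block has size 3, contributing (x − 0)^3
  λ = 1: largest Jordan block has size 1, contributing (x − 1)

So m_A(x) = x^3*(x - 1) = x^4 - x^3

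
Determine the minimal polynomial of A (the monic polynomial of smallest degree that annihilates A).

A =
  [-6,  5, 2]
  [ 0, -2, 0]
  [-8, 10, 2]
x^2 + 4*x + 4

The characteristic polynomial is χ_A(x) = (x + 2)^3, so the eigenvalues are known. The minimal polynomial is
  m_A(x) = Π_λ (x − λ)^{k_λ}
where k_λ is the size of the *largest* Jordan block for λ (equivalently, the smallest k with (A − λI)^k v = 0 for every generalised eigenvector v of λ).

  λ = -2: largest Jordan block has size 2, contributing (x + 2)^2

So m_A(x) = (x + 2)^2 = x^2 + 4*x + 4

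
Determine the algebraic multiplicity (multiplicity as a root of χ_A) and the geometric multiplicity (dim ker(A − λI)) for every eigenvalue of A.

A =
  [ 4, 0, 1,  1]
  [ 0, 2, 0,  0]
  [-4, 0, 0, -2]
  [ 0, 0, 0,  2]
λ = 2: alg = 4, geom = 3

Step 1 — factor the characteristic polynomial to read off the algebraic multiplicities:
  χ_A(x) = (x - 2)^4

Step 2 — compute geometric multiplicities via the rank-nullity identity g(λ) = n − rank(A − λI):
  rank(A − (2)·I) = 1, so dim ker(A − (2)·I) = n − 1 = 3

Summary:
  λ = 2: algebraic multiplicity = 4, geometric multiplicity = 3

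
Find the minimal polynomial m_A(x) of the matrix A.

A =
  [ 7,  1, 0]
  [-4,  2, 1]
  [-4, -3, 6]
x^3 - 15*x^2 + 75*x - 125

The characteristic polynomial is χ_A(x) = (x - 5)^3, so the eigenvalues are known. The minimal polynomial is
  m_A(x) = Π_λ (x − λ)^{k_λ}
where k_λ is the size of the *largest* Jordan block for λ (equivalently, the smallest k with (A − λI)^k v = 0 for every generalised eigenvector v of λ).

  λ = 5: largest Jordan block has size 3, contributing (x − 5)^3

So m_A(x) = (x - 5)^3 = x^3 - 15*x^2 + 75*x - 125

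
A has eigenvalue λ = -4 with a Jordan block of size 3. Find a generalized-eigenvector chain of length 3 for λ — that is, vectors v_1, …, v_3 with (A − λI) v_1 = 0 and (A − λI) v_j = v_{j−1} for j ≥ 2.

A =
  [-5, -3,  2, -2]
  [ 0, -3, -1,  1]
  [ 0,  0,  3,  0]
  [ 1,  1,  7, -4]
A Jordan chain for λ = -4 of length 3:
v_1 = (-1, 1, 0, -1)ᵀ
v_2 = (-1, 0, 0, 1)ᵀ
v_3 = (1, 0, 0, 0)ᵀ

Let N = A − (-4)·I. We want v_3 with N^3 v_3 = 0 but N^2 v_3 ≠ 0; then v_{j-1} := N · v_j for j = 3, …, 2.

Pick v_3 = (1, 0, 0, 0)ᵀ.
Then v_2 = N · v_3 = (-1, 0, 0, 1)ᵀ.
Then v_1 = N · v_2 = (-1, 1, 0, -1)ᵀ.

Sanity check: (A − (-4)·I) v_1 = (0, 0, 0, 0)ᵀ = 0. ✓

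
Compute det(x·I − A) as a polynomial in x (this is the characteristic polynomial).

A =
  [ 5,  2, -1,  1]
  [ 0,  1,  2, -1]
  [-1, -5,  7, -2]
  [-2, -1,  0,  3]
x^4 - 16*x^3 + 96*x^2 - 256*x + 256

Expanding det(x·I − A) (e.g. by cofactor expansion or by noting that A is similar to its Jordan form J, which has the same characteristic polynomial as A) gives
  χ_A(x) = x^4 - 16*x^3 + 96*x^2 - 256*x + 256
which factors as (x - 4)^4. The eigenvalues (with algebraic multiplicities) are λ = 4 with multiplicity 4.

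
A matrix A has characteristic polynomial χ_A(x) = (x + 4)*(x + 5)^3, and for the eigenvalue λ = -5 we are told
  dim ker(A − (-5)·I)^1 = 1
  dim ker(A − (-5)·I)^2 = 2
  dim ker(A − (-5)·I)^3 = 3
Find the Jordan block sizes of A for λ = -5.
Block sizes for λ = -5: [3]

From the dimensions of kernels of powers, the number of Jordan blocks of size at least j is d_j − d_{j−1} where d_j = dim ker(N^j) (with d_0 = 0). Computing the differences gives [1, 1, 1].
The number of blocks of size exactly k is (#blocks of size ≥ k) − (#blocks of size ≥ k + 1), so the partition is: 1 block(s) of size 3.
In nonincreasing order the block sizes are [3].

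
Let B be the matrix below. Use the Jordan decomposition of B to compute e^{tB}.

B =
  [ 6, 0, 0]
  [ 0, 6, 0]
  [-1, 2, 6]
e^{tB} =
  [exp(6*t), 0, 0]
  [0, exp(6*t), 0]
  [-t*exp(6*t), 2*t*exp(6*t), exp(6*t)]

Strategy: write B = P · J · P⁻¹ where J is a Jordan canonical form, so e^{tB} = P · e^{tJ} · P⁻¹, and e^{tJ} can be computed block-by-block.

B has Jordan form
J =
  [6, 1, 0]
  [0, 6, 0]
  [0, 0, 6]
(up to reordering of blocks).

Per-block formulas:
  For a 1×1 block at λ = 6: exp(t · [6]) = [e^(6t)].
  For a 2×2 Jordan block J_2(6): exp(t · J_2(6)) = e^(6t)·(I + t·N), where N is the 2×2 nilpotent shift.

After assembling e^{tJ} and conjugating by P, we get:

e^{tB} =
  [exp(6*t), 0, 0]
  [0, exp(6*t), 0]
  [-t*exp(6*t), 2*t*exp(6*t), exp(6*t)]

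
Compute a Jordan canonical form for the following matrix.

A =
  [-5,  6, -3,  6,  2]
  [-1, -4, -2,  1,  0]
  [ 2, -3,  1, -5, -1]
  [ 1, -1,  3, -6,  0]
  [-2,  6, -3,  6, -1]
J_3(-3) ⊕ J_2(-3)

The characteristic polynomial is
  det(x·I − A) = x^5 + 15*x^4 + 90*x^3 + 270*x^2 + 405*x + 243 = (x + 3)^5

Eigenvalues and multiplicities (the geometric multiplicity of λ is n − rank(A − λI), which equals the number of Jordan blocks for λ):
  λ = -3: algebraic multiplicity = 5, geometric multiplicity = 2

Determining the block sizes for each eigenvalue:
  λ = -3: with am = 5 and gm = 2, the partition is not yet determined (e.g. several partitions of 5 into 2 parts exist). Let N = A − (-3)·I. Computing rank(N^1) = 3, rank(N^2) = 1, rank(N^3) = 0; the number of blocks of size ≥ j is rank(N^{j−1}) − rank(N^j), giving [2, 2, 1]. So we have 1 block(s) of size 3, 1 block(s) of size 2 → block sizes [3, 2]

Assembling the blocks gives a Jordan form
J =
  [-3,  1,  0,  0,  0]
  [ 0, -3,  1,  0,  0]
  [ 0,  0, -3,  0,  0]
  [ 0,  0,  0, -3,  1]
  [ 0,  0,  0,  0, -3]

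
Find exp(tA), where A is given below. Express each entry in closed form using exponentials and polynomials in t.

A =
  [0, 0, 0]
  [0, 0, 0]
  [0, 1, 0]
e^{tA} =
  [1, 0, 0]
  [0, 1, 0]
  [0, t, 1]

Strategy: write A = P · J · P⁻¹ where J is a Jordan canonical form, so e^{tA} = P · e^{tJ} · P⁻¹, and e^{tJ} can be computed block-by-block.

A has Jordan form
J =
  [0, 1, 0]
  [0, 0, 0]
  [0, 0, 0]
(up to reordering of blocks).

Per-block formulas:
  For a 1×1 block at λ = 0: exp(t · [0]) = [e^(0t)].
  For a 2×2 Jordan block J_2(0): exp(t · J_2(0)) = e^(0t)·(I + t·N), where N is the 2×2 nilpotent shift.

After assembling e^{tJ} and conjugating by P, we get:

e^{tA} =
  [1, 0, 0]
  [0, 1, 0]
  [0, t, 1]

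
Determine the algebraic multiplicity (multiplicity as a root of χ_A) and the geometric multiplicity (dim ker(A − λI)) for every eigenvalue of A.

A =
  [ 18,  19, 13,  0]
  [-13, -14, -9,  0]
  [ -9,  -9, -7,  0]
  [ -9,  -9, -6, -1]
λ = -1: alg = 4, geom = 2

Step 1 — factor the characteristic polynomial to read off the algebraic multiplicities:
  χ_A(x) = (x + 1)^4

Step 2 — compute geometric multiplicities via the rank-nullity identity g(λ) = n − rank(A − λI):
  rank(A − (-1)·I) = 2, so dim ker(A − (-1)·I) = n − 2 = 2

Summary:
  λ = -1: algebraic multiplicity = 4, geometric multiplicity = 2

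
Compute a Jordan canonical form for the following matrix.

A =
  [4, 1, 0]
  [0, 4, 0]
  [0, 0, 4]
J_2(4) ⊕ J_1(4)

The characteristic polynomial is
  det(x·I − A) = x^3 - 12*x^2 + 48*x - 64 = (x - 4)^3

Eigenvalues and multiplicities (the geometric multiplicity of λ is n − rank(A − λI), which equals the number of Jordan blocks for λ):
  λ = 4: algebraic multiplicity = 3, geometric multiplicity = 2

Determining the block sizes for each eigenvalue:
  λ = 4: 2 blocks summing to 3 forces exactly one block of size 2 and the rest size 1 → block sizes [2, 1]

Assembling the blocks gives a Jordan form
J =
  [4, 1, 0]
  [0, 4, 0]
  [0, 0, 4]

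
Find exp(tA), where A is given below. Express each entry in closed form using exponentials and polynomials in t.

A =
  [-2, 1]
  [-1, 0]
e^{tA} =
  [-t*exp(-t) + exp(-t), t*exp(-t)]
  [-t*exp(-t), t*exp(-t) + exp(-t)]

Strategy: write A = P · J · P⁻¹ where J is a Jordan canonical form, so e^{tA} = P · e^{tJ} · P⁻¹, and e^{tJ} can be computed block-by-block.

A has Jordan form
J =
  [-1,  1]
  [ 0, -1]
(up to reordering of blocks).

Per-block formulas:
  For a 2×2 Jordan block J_2(-1): exp(t · J_2(-1)) = e^(-1t)·(I + t·N), where N is the 2×2 nilpotent shift.

After assembling e^{tJ} and conjugating by P, we get:

e^{tA} =
  [-t*exp(-t) + exp(-t), t*exp(-t)]
  [-t*exp(-t), t*exp(-t) + exp(-t)]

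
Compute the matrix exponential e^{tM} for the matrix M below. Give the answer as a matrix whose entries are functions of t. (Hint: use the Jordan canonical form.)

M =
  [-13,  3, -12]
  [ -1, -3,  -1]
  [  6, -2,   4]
e^{tM} =
  [3*t^2*exp(-4*t) - 9*t*exp(-4*t) + exp(-4*t), 3*t*exp(-4*t), 9*t^2*exp(-4*t)/2 - 12*t*exp(-4*t)]
  [t^2*exp(-4*t) - t*exp(-4*t), t*exp(-4*t) + exp(-4*t), 3*t^2*exp(-4*t)/2 - t*exp(-4*t)]
  [-2*t^2*exp(-4*t) + 6*t*exp(-4*t), -2*t*exp(-4*t), -3*t^2*exp(-4*t) + 8*t*exp(-4*t) + exp(-4*t)]

Strategy: write M = P · J · P⁻¹ where J is a Jordan canonical form, so e^{tM} = P · e^{tJ} · P⁻¹, and e^{tJ} can be computed block-by-block.

M has Jordan form
J =
  [-4,  1,  0]
  [ 0, -4,  1]
  [ 0,  0, -4]
(up to reordering of blocks).

Per-block formulas:
  For a 3×3 Jordan block J_3(-4): exp(t · J_3(-4)) = e^(-4t)·(I + t·N + (t^2/2)·N^2), where N is the 3×3 nilpotent shift.

After assembling e^{tJ} and conjugating by P, we get:

e^{tM} =
  [3*t^2*exp(-4*t) - 9*t*exp(-4*t) + exp(-4*t), 3*t*exp(-4*t), 9*t^2*exp(-4*t)/2 - 12*t*exp(-4*t)]
  [t^2*exp(-4*t) - t*exp(-4*t), t*exp(-4*t) + exp(-4*t), 3*t^2*exp(-4*t)/2 - t*exp(-4*t)]
  [-2*t^2*exp(-4*t) + 6*t*exp(-4*t), -2*t*exp(-4*t), -3*t^2*exp(-4*t) + 8*t*exp(-4*t) + exp(-4*t)]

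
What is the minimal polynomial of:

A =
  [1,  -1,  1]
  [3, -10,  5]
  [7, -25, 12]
x^3 - 3*x^2 + 3*x - 1

The characteristic polynomial is χ_A(x) = (x - 1)^3, so the eigenvalues are known. The minimal polynomial is
  m_A(x) = Π_λ (x − λ)^{k_λ}
where k_λ is the size of the *largest* Jordan block for λ (equivalently, the smallest k with (A − λI)^k v = 0 for every generalised eigenvector v of λ).

  λ = 1: largest Jordan block has size 3, contributing (x − 1)^3

So m_A(x) = (x - 1)^3 = x^3 - 3*x^2 + 3*x - 1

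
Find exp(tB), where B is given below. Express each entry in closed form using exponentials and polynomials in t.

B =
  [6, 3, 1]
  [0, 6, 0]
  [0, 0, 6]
e^{tB} =
  [exp(6*t), 3*t*exp(6*t), t*exp(6*t)]
  [0, exp(6*t), 0]
  [0, 0, exp(6*t)]

Strategy: write B = P · J · P⁻¹ where J is a Jordan canonical form, so e^{tB} = P · e^{tJ} · P⁻¹, and e^{tJ} can be computed block-by-block.

B has Jordan form
J =
  [6, 1, 0]
  [0, 6, 0]
  [0, 0, 6]
(up to reordering of blocks).

Per-block formulas:
  For a 2×2 Jordan block J_2(6): exp(t · J_2(6)) = e^(6t)·(I + t·N), where N is the 2×2 nilpotent shift.
  For a 1×1 block at λ = 6: exp(t · [6]) = [e^(6t)].

After assembling e^{tJ} and conjugating by P, we get:

e^{tB} =
  [exp(6*t), 3*t*exp(6*t), t*exp(6*t)]
  [0, exp(6*t), 0]
  [0, 0, exp(6*t)]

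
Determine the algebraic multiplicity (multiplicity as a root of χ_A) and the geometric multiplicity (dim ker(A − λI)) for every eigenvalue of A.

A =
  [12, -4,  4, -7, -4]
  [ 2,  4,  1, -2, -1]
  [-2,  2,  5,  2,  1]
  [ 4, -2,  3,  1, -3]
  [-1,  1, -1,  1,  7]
λ = 5: alg = 1, geom = 1; λ = 6: alg = 4, geom = 2

Step 1 — factor the characteristic polynomial to read off the algebraic multiplicities:
  χ_A(x) = (x - 6)^4*(x - 5)

Step 2 — compute geometric multiplicities via the rank-nullity identity g(λ) = n − rank(A − λI):
  rank(A − (5)·I) = 4, so dim ker(A − (5)·I) = n − 4 = 1
  rank(A − (6)·I) = 3, so dim ker(A − (6)·I) = n − 3 = 2

Summary:
  λ = 5: algebraic multiplicity = 1, geometric multiplicity = 1
  λ = 6: algebraic multiplicity = 4, geometric multiplicity = 2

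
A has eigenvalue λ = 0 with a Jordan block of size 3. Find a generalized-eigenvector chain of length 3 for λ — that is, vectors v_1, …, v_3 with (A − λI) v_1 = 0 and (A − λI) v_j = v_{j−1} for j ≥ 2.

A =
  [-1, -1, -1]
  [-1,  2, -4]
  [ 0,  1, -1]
A Jordan chain for λ = 0 of length 3:
v_1 = (2, -1, -1)ᵀ
v_2 = (-1, -1, 0)ᵀ
v_3 = (1, 0, 0)ᵀ

Let N = A − (0)·I. We want v_3 with N^3 v_3 = 0 but N^2 v_3 ≠ 0; then v_{j-1} := N · v_j for j = 3, …, 2.

Pick v_3 = (1, 0, 0)ᵀ.
Then v_2 = N · v_3 = (-1, -1, 0)ᵀ.
Then v_1 = N · v_2 = (2, -1, -1)ᵀ.

Sanity check: (A − (0)·I) v_1 = (0, 0, 0)ᵀ = 0. ✓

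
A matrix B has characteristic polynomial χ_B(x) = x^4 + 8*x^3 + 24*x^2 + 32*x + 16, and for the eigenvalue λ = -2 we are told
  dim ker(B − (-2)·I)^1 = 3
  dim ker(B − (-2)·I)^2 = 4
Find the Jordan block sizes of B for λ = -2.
Block sizes for λ = -2: [2, 1, 1]

From the dimensions of kernels of powers, the number of Jordan blocks of size at least j is d_j − d_{j−1} where d_j = dim ker(N^j) (with d_0 = 0). Computing the differences gives [3, 1].
The number of blocks of size exactly k is (#blocks of size ≥ k) − (#blocks of size ≥ k + 1), so the partition is: 2 block(s) of size 1, 1 block(s) of size 2.
In nonincreasing order the block sizes are [2, 1, 1].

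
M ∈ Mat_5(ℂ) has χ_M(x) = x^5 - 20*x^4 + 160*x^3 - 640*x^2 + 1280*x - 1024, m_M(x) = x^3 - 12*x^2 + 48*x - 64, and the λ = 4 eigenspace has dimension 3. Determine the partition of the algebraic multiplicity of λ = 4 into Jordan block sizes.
Block sizes for λ = 4: [3, 1, 1]

Step 1 — from the characteristic polynomial, algebraic multiplicity of λ = 4 is 5. From dim ker(M − (4)·I) = 3, there are exactly 3 Jordan blocks for λ = 4.
Step 2 — from the minimal polynomial, the factor (x − 4)^3 tells us the largest block for λ = 4 has size 3.
Step 3 — with total size 5, 3 blocks, and largest block 3, the block sizes (in nonincreasing order) are [3, 1, 1].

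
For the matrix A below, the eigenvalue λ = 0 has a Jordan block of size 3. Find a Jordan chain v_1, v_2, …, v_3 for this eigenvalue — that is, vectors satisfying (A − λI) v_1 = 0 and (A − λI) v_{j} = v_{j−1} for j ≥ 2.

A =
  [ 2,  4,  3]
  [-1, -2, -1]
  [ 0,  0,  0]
A Jordan chain for λ = 0 of length 3:
v_1 = (2, -1, 0)ᵀ
v_2 = (3, -1, 0)ᵀ
v_3 = (0, 0, 1)ᵀ

Let N = A − (0)·I. We want v_3 with N^3 v_3 = 0 but N^2 v_3 ≠ 0; then v_{j-1} := N · v_j for j = 3, …, 2.

Pick v_3 = (0, 0, 1)ᵀ.
Then v_2 = N · v_3 = (3, -1, 0)ᵀ.
Then v_1 = N · v_2 = (2, -1, 0)ᵀ.

Sanity check: (A − (0)·I) v_1 = (0, 0, 0)ᵀ = 0. ✓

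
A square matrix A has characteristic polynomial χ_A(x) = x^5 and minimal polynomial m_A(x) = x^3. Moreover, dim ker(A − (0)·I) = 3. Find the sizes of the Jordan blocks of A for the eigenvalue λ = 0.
Block sizes for λ = 0: [3, 1, 1]

Step 1 — from the characteristic polynomial, algebraic multiplicity of λ = 0 is 5. From dim ker(A − (0)·I) = 3, there are exactly 3 Jordan blocks for λ = 0.
Step 2 — from the minimal polynomial, the factor (x − 0)^3 tells us the largest block for λ = 0 has size 3.
Step 3 — with total size 5, 3 blocks, and largest block 3, the block sizes (in nonincreasing order) are [3, 1, 1].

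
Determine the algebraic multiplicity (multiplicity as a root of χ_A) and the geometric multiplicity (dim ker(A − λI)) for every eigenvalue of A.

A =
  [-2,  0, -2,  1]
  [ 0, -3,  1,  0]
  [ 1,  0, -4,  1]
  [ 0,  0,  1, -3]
λ = -3: alg = 4, geom = 2

Step 1 — factor the characteristic polynomial to read off the algebraic multiplicities:
  χ_A(x) = (x + 3)^4

Step 2 — compute geometric multiplicities via the rank-nullity identity g(λ) = n − rank(A − λI):
  rank(A − (-3)·I) = 2, so dim ker(A − (-3)·I) = n − 2 = 2

Summary:
  λ = -3: algebraic multiplicity = 4, geometric multiplicity = 2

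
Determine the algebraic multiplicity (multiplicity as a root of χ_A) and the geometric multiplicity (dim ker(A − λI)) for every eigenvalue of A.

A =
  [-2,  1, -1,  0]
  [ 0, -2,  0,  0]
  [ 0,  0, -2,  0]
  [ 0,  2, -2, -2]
λ = -2: alg = 4, geom = 3

Step 1 — factor the characteristic polynomial to read off the algebraic multiplicities:
  χ_A(x) = (x + 2)^4

Step 2 — compute geometric multiplicities via the rank-nullity identity g(λ) = n − rank(A − λI):
  rank(A − (-2)·I) = 1, so dim ker(A − (-2)·I) = n − 1 = 3

Summary:
  λ = -2: algebraic multiplicity = 4, geometric multiplicity = 3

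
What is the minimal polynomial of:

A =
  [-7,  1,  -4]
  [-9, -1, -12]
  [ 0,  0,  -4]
x^2 + 8*x + 16

The characteristic polynomial is χ_A(x) = (x + 4)^3, so the eigenvalues are known. The minimal polynomial is
  m_A(x) = Π_λ (x − λ)^{k_λ}
where k_λ is the size of the *largest* Jordan block for λ (equivalently, the smallest k with (A − λI)^k v = 0 for every generalised eigenvector v of λ).

  λ = -4: largest Jordan block has size 2, contributing (x + 4)^2

So m_A(x) = (x + 4)^2 = x^2 + 8*x + 16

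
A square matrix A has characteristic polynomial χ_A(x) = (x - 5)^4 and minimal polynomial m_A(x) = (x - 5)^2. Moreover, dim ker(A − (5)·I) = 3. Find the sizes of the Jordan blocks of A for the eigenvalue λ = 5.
Block sizes for λ = 5: [2, 1, 1]

Step 1 — from the characteristic polynomial, algebraic multiplicity of λ = 5 is 4. From dim ker(A − (5)·I) = 3, there are exactly 3 Jordan blocks for λ = 5.
Step 2 — from the minimal polynomial, the factor (x − 5)^2 tells us the largest block for λ = 5 has size 2.
Step 3 — with total size 4, 3 blocks, and largest block 2, the block sizes (in nonincreasing order) are [2, 1, 1].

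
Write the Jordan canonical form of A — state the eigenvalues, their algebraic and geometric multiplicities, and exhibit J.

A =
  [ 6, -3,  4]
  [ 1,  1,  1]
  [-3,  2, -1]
J_3(2)

The characteristic polynomial is
  det(x·I − A) = x^3 - 6*x^2 + 12*x - 8 = (x - 2)^3

Eigenvalues and multiplicities (the geometric multiplicity of λ is n − rank(A − λI), which equals the number of Jordan blocks for λ):
  λ = 2: algebraic multiplicity = 3, geometric multiplicity = 1

Determining the block sizes for each eigenvalue:
  λ = 2: one block (gm = 1), so the single block has size am = 3 → block sizes [3]

Assembling the blocks gives a Jordan form
J =
  [2, 1, 0]
  [0, 2, 1]
  [0, 0, 2]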